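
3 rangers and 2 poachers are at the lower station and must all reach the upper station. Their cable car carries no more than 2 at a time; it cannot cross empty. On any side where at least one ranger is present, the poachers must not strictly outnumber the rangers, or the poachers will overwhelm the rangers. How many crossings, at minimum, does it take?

Counting alone: each trip to the upper station takes at most 2 across and each return brings at least 1 back, so after t trips out (and t−1 returns) at most 2t − (t−1) of the 5 are across; that first reaches 5 at t = 4, so at least 7 crossings are needed.
The plan below uses exactly 7 crossings, so it is optimal:
1. 2 poachers → the upper station.  (the lower station: 3R 0P; the upper station: 0R 2P)
2. 1 poacher ← the lower station.  (the lower station: 3R 1P; the upper station: 0R 1P)
3. 2 rangers → the upper station.  (the lower station: 1R 1P; the upper station: 2R 1P)
4. 1 ranger ← the lower station.  (the lower station: 2R 1P; the upper station: 1R 1P)
5. 1 ranger and 1 poacher → the upper station.  (the lower station: 1R 0P; the upper station: 2R 2P)
6. 1 poacher ← the lower station.  (the lower station: 1R 1P; the upper station: 2R 1P)
7. 1 ranger and 1 poacher → the upper station.  (the lower station: 0R 0P; the upper station: 3R 2P)

7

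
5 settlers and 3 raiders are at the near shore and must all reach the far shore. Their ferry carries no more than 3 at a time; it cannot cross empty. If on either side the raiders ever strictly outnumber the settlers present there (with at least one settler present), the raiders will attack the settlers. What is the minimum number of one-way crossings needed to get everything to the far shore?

Counting alone: each trip to the far shore takes at most 3 across and each return brings at least 1 back, so after t trips out (and t−1 returns) at most 3t − (t−1) of the 8 are across; that first reaches 8 at t = 4, so at least 7 crossings are needed.
The plan below uses exactly 7 crossings, so it is optimal:
1. 2 raiders → the far shore.  (the near shore: 5S 1R; the far shore: 0S 2R)
2. 1 raider ← the near shore.  (the near shore: 5S 2R; the far shore: 0S 1R)
3. 2 settlers and 1 raider → the far shore.  (the near shore: 3S 1R; the far shore: 2S 2R)
4. 1 raider ← the near shore.  (the near shore: 3S 2R; the far shore: 2S 1R)
5. 1 settler and 2 raiders → the far shore.  (the near shore: 2S 0R; the far shore: 3S 3R)
6. 1 raider ← the near shore.  (the near shore: 2S 1R; the far shore: 3S 2R)
7. 2 settlers and 1 raider → the far shore.  (the near shore: 0S 0R; the far shore: 5S 3R)

7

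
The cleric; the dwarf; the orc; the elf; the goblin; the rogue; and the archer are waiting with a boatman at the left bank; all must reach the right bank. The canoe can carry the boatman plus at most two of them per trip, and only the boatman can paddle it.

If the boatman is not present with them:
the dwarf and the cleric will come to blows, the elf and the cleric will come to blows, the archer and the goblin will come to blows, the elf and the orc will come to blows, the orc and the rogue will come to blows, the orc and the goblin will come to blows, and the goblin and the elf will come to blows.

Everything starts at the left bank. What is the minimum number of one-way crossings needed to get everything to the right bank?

Whatever the first load, the items left behind include a forbidden pair without the boatman. No opening move is safe, so no plan exists.

impossible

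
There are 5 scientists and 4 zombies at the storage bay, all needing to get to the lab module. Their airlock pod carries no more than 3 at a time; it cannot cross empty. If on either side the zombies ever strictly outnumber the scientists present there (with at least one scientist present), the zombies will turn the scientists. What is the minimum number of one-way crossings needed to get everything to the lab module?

Counting alone: each trip to the lab module takes at most 3 across and each return brings at least 1 back, so after t trips out (and t−1 returns) at most 3t − (t−1) of the 9 are across; that first reaches 9 at t = 4, so at least 7 crossings are needed.
The plan below uses exactly 7 crossings, so it is optimal:
1. 3 zombies → the lab module.  (the storage bay: 5S 1Z; the lab module: 0S 3Z)
2. 1 zombie ← the storage bay.  (the storage bay: 5S 2Z; the lab module: 0S 2Z)
3. 3 scientists → the lab module.  (the storage bay: 2S 2Z; the lab module: 3S 2Z)
4. 1 scientist ← the storage bay.  (the storage bay: 3S 2Z; the lab module: 2S 2Z)
5. 2 scientists and 1 zombie → the lab module.  (the storage bay: 1S 1Z; the lab module: 4S 3Z)
6. 1 scientist ← the storage bay.  (the storage bay: 2S 1Z; the lab module: 3S 3Z)
7. 2 scientists and 1 zombie → the lab module.  (the storage bay: 0S 0Z; the lab module: 5S 4Z)

7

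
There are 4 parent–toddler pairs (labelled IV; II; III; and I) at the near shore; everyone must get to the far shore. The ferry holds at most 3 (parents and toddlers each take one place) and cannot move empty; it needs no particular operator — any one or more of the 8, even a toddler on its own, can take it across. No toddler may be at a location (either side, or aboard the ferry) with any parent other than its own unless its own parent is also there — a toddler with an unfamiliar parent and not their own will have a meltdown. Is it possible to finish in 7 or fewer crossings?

Counting alone: each trip to the far shore takes at most 3 across and each return brings at least 1 back, so after t trips out (and t−1 returns) at most 3t − (t−1) of the 8 are across; that first reaches 8 at t = 4, so at least 7 crossings are needed.
The safety rule pushes this higher. Following every safe sequence of crossings, the most of the 8 that can be at the far shore as the ferry arrives there on crossing 7 is 7 — never all 8.
So the move cannot be finished within 7 crossings. (The shortest complete plan takes 9:)
1. parent IV and toddler IV cross → the far shore.
2. parent IV crosses ← the near shore.
3. parent II, parent IV, and toddler II cross → the far shore.
4. parent IV and toddler IV cross ← the near shore.
5. parent I, parent III, and parent IV cross → the far shore.
6. toddler II crosses ← the near shore.
7. toddler II and toddler IV cross → the far shore.
8. toddler IV crosses ← the near shore.
9. toddler I, toddler III, and toddler IV cross → the far shore.

No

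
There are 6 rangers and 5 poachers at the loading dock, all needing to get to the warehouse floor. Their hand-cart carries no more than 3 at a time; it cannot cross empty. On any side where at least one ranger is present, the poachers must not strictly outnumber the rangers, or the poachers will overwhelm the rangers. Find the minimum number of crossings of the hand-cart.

Counting alone: each trip to the warehouse floor takes at most 3 across and each return brings at least 1 back, so after t trips out (and t−1 returns) at most 3t − (t−1) of the 11 are across; that first reaches 11 at t = 5, so at least 9 crossings are needed.
The plan below uses exactly 9 crossings, so it is optimal:
1. 3 poachers → the warehouse floor.  (the loading dock: 6R 2P; the warehouse floor: 0R 3P)
2. 1 poacher ← the loading dock.  (the loading dock: 6R 3P; the warehouse floor: 0R 2P)
3. 3 rangers → the warehouse floor.  (the loading dock: 3R 3P; the warehouse floor: 3R 2P)
4. 1 ranger ← the loading dock.  (the loading dock: 4R 3P; the warehouse floor: 2R 2P)
5. 2 rangers and 1 poacher → the warehouse floor.  (the loading dock: 2R 2P; the warehouse floor: 4R 3P)
6. 1 ranger ← the loading dock.  (the loading dock: 3R 2P; the warehouse floor: 3R 3P)
7. 2 rangers and 1 poacher → the warehouse floor.  (the loading dock: 1R 1P; the warehouse floor: 5R 4P)
8. 1 ranger ← the loading dock.  (the loading dock: 2R 1P; the warehouse floor: 4R 4P)
9. 2 rangers and 1 poacher → the warehouse floor.  (the loading dock: 0R 0P; the warehouse floor: 6R 5P)

9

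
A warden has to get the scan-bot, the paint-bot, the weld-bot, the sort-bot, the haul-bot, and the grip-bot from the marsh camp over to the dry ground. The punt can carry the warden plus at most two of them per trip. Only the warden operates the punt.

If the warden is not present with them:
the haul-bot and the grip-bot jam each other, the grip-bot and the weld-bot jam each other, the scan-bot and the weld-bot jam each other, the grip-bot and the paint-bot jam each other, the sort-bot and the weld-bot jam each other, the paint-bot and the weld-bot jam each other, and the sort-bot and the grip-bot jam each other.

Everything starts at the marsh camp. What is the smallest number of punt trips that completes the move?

Counting alone: the warden can take at most 2 across per trip to the dry ground, so moving all 6 needs at least 3 loaded trips out, with a return between consecutive ones — at least 5 crossings.
The safety rule pushes this higher. Following every safe sequence of crossings, the most of the 6 that can be at the dry ground as the punt arrives there on crossings 5, 7 is 4, 5 respectively — never all 6.
So no plan with fewer than 9 crossings exists, and this one achieves 9:
1. Warden goes to the dry ground with the grip-bot and the weld-bot.
2. Warden goes back to the marsh camp with the weld-bot.
3. Warden goes to the dry ground with the scan-bot and the weld-bot.
4. Warden goes back to the marsh camp with the weld-bot.
5. Warden goes to the dry ground with the paint-bot and the sort-bot.
6. Warden goes back to the marsh camp with the grip-bot.
7. Warden goes to the dry ground with the haul-bot and the weld-bot.
8. Warden goes back to the marsh camp with the weld-bot.
9. Warden goes to the dry ground with the grip-bot and the weld-bot.

9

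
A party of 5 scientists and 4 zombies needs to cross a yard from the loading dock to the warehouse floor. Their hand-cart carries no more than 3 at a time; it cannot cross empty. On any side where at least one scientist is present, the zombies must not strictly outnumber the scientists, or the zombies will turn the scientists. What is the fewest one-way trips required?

7

Counting alone: each trip to the warehouse floor takes at most 3 across and each return brings at least 1 back, so after t trips out (and t−1 returns) at most 3t − (t−1) of the 9 are across; that first reaches 9 at t = 4, so at least 7 crossings are needed.
The plan below uses exactly 7 crossings, so it is optimal:
1. 3 zombies → the warehouse floor.  (the loading dock: 5S 1Z; the warehouse floor: 0S 3Z)
2. 1 zombie ← the loading dock.  (the loading dock: 5S 2Z; the warehouse floor: 0S 2Z)
3. 3 scientists → the warehouse floor.  (the loading dock: 2S 2Z; the warehouse floor: 3S 2Z)
4. 1 scientist ← the loading dock.  (the loading dock: 3S 2Z; the warehouse floor: 2S 2Z)
5. 2 scientists and 1 zombie → the warehouse floor.  (the loading dock: 1S 1Z; the warehouse floor: 4S 3Z)
6. 1 scientist ← the loading dock.  (the loading dock: 2S 1Z; the warehouse floor: 3S 3Z)
7. 2 scientists and 1 zombie → the warehouse floor.  (the loading dock: 0S 0Z; the warehouse floor: 5S 4Z)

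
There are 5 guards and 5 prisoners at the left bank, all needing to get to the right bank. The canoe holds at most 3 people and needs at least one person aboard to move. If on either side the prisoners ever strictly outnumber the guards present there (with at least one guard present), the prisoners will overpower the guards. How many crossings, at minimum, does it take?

11

Counting alone: each trip to the right bank takes at most 3 across and each return brings at least 1 back, so after t trips out (and t−1 returns) at most 3t − (t−1) of the 10 are across; that first reaches 10 at t = 5, so at least 9 crossings are needed.
The safety rule pushes this higher. Following every safe sequence of crossings, the most of the 10 that can be at the right bank as the canoe arrives there on crossing 9 is 9 — never all 10.
So no plan with fewer than 11 crossings exists, and this one achieves 11:
1. 2 prisoners → the right bank.  (the left bank: 5G 3P; the right bank: 0G 2P)
2. 1 prisoner ← the left bank.  (the left bank: 5G 4P; the right bank: 0G 1P)
3. 3 prisoners → the right bank.  (the left bank: 5G 1P; the right bank: 0G 4P)
4. 1 prisoner ← the left bank.  (the left bank: 5G 2P; the right bank: 0G 3P)
5. 3 guards → the right bank.  (the left bank: 2G 2P; the right bank: 3G 3P)
6. 1 guard and 1 prisoner ← the left bank.  (the left bank: 3G 3P; the right bank: 2G 2P)
7. 3 guards → the right bank.  (the left bank: 0G 3P; the right bank: 5G 2P)
8. 1 prisoner ← the left bank.  (the left bank: 0G 4P; the right bank: 5G 1P)
9. 2 prisoners → the right bank.  (the left bank: 0G 2P; the right bank: 5G 3P)
10. 1 prisoner ← the left bank.  (the left bank: 0G 3P; the right bank: 5G 2P)
11. 3 prisoners → the right bank.  (the left bank: 0G 0P; the right bank: 5G 5P)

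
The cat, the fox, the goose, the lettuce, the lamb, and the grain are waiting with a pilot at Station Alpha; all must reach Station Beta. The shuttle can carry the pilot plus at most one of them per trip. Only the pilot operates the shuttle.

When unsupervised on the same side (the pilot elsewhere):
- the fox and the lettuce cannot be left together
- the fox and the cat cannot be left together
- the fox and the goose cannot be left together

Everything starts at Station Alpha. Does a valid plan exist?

Following every safe sequence of crossings from the start, the most of the 6 that can be at Station Beta as the shuttle arrives there on crossings 1, 3, 5, 7 is 1, 2, 3, 4 respectively; the best ever achieved is 4 of 6.
From crossing 9 on, no configuration arises that was not already reachable earlier: only 36 distinct safe configurations (who is on which side, and where the shuttle is) can ever be reached, none of them has everyone across, and every continuation just revisits them. So no valid plan exists.

No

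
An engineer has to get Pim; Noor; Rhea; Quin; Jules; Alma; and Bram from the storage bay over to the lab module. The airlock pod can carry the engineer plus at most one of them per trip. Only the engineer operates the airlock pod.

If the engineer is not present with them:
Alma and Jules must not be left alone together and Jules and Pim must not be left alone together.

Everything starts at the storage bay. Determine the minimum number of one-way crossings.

Counting alone: the engineer can take at most 1 across per trip to the lab module, so moving all 7 needs at least 7 loaded trips out, with a return between consecutive ones — at least 13 crossings.
The safety rule pushes this higher. Following every safe sequence of crossings, the most of the 7 that can be at the lab module as the airlock pod arrives there on crossing 13 is 6 — never all 7.
So no plan with fewer than 15 crossings exists, and this one achieves 15:
1. Engineer goes to the lab module with Jules.  [the storage bay: Alma, Bram, Noor, Pim, Quin, Rhea | the lab module: Jules]
2. Engineer goes back to the storage bay alone.  [the storage bay: Alma, Bram, Noor, Pim, Quin, Rhea | the lab module: Jules]
3. Engineer goes to the lab module with Pim.  [the storage bay: Alma, Bram, Noor, Quin, Rhea | the lab module: Jules, Pim]
4. Engineer goes back to the storage bay with Jules.  [the storage bay: Alma, Bram, Jules, Noor, Quin, Rhea | the lab module: Pim]
5. Engineer goes to the lab module with Alma.  [the storage bay: Bram, Jules, Noor, Quin, Rhea | the lab module: Alma, Pim]
6. Engineer goes back to the storage bay alone.  [the storage bay: Bram, Jules, Noor, Quin, Rhea | the lab module: Alma, Pim]
7. Engineer goes to the lab module with Noor.  [the storage bay: Bram, Jules, Quin, Rhea | the lab module: Alma, Noor, Pim]
8. Engineer goes back to the storage bay alone.  [the storage bay: Bram, Jules, Quin, Rhea | the lab module: Alma, Noor, Pim]
9. Engineer goes to the lab module with Rhea.  [the storage bay: Bram, Jules, Quin | the lab module: Alma, Noor, Pim, Rhea]
10. Engineer goes back to the storage bay alone.  [the storage bay: Bram, Jules, Quin | the lab module: Alma, Noor, Pim, Rhea]
11. Engineer goes to the lab module with Quin.  [the storage bay: Bram, Jules | the lab module: Alma, Noor, Pim, Quin, Rhea]
12. Engineer goes back to the storage bay alone.  [the storage bay: Bram, Jules | the lab module: Alma, Noor, Pim, Quin, Rhea]
13. Engineer goes to the lab module with Bram.  [the storage bay: Jules | the lab module: Alma, Bram, Noor, Pim, Quin, Rhea]
14. Engineer goes back to the storage bay alone.  [the storage bay: Jules | the lab module: Alma, Bram, Noor, Pim, Quin, Rhea]
15. Engineer goes to the lab module with Jules.  [the storage bay: — | the lab module: Alma, Bram, Jules, Noor, Pim, Quin, Rhea]

15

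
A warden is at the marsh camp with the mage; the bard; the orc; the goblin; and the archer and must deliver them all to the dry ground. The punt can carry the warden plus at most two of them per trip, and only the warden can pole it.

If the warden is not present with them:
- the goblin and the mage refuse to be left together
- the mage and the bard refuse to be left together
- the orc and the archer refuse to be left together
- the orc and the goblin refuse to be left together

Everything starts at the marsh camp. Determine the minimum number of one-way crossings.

Counting alone: the warden can take at most 2 across per trip to the dry ground, so moving all 5 needs at least 3 loaded trips out, with a return between consecutive ones — at least 5 crossings.
The safety rule pushes this higher. Following every safe sequence of crossings, the most of the 5 that can be at the dry ground as the punt arrives there on crossing 5 is 4 — never all 5.
So no plan with fewer than 7 crossings exists, and this one achieves 7:
1. Warden goes to the dry ground with the mage and the orc.  [the marsh camp: the archer, the bard, the goblin | the dry ground: the mage, the orc]
2. Warden goes back to the marsh camp alone.  [the marsh camp: the archer, the bard, the goblin | the dry ground: the mage, the orc]
3. Warden goes to the dry ground with the bard.  [the marsh camp: the archer, the goblin | the dry ground: the bard, the mage, the orc]
4. Warden goes back to the marsh camp with the mage.  [the marsh camp: the archer, the goblin, the mage | the dry ground: the bard, the orc]
5. Warden goes to the dry ground with the archer and the goblin.  [the marsh camp: the mage | the dry ground: the archer, the bard, the goblin, the orc]
6. Warden goes back to the marsh camp with the orc.  [the marsh camp: the mage, the orc | the dry ground: the archer, the bard, the goblin]
7. Warden goes to the dry ground with the mage and the orc.  [the marsh camp: — | the dry ground: the archer, the bard, the goblin, the mage, the orc]

7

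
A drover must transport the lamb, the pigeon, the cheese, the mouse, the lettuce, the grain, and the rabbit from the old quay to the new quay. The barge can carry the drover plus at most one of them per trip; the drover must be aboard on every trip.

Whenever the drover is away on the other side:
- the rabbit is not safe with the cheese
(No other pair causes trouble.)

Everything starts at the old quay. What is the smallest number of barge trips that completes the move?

Counting alone: the drover can take at most 1 across per trip to the new quay, so moving all 7 needs at least 7 loaded trips out, with a return between consecutive ones — at least 13 crossings.
The plan below uses exactly 13 crossings, so it is optimal:
1. Drover goes to the new quay with the cheese.
2. Drover goes back to the old quay alone.
3. Drover goes to the new quay with the lamb.
4. Drover goes back to the old quay alone.
5. Drover goes to the new quay with the pigeon.
6. Drover goes back to the old quay alone.
7. Drover goes to the new quay with the mouse.
8. Drover goes back to the old quay alone.
9. Drover goes to the new quay with the lettuce.
10. Drover goes back to the old quay alone.
11. Drover goes to the new quay with the grain.
12. Drover goes back to the old quay alone.
13. Drover goes to the new quay with the rabbit.

13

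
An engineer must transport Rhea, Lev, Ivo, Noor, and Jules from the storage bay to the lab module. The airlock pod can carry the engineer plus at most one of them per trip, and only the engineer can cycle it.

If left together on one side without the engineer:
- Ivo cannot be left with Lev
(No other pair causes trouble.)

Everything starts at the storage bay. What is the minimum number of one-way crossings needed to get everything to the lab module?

9

Counting alone: the engineer can take at most 1 across per trip to the lab module, so moving all 5 needs at least 5 loaded trips out, with a return between consecutive ones — at least 9 crossings.
The plan below uses exactly 9 crossings, so it is optimal:
1. Engineer goes to the lab module with Lev.  [the storage bay: Ivo, Jules, Noor, Rhea | the lab module: Lev]
2. Engineer goes back to the storage bay alone.  [the storage bay: Ivo, Jules, Noor, Rhea | the lab module: Lev]
3. Engineer goes to the lab module with Rhea.  [the storage bay: Ivo, Jules, Noor | the lab module: Lev, Rhea]
4. Engineer goes back to the storage bay alone.  [the storage bay: Ivo, Jules, Noor | the lab module: Lev, Rhea]
5. Engineer goes to the lab module with Noor.  [the storage bay: Ivo, Jules | the lab module: Lev, Noor, Rhea]
6. Engineer goes back to the storage bay alone.  [the storage bay: Ivo, Jules | the lab module: Lev, Noor, Rhea]
7. Engineer goes to the lab module with Jules.  [the storage bay: Ivo | the lab module: Jules, Lev, Noor, Rhea]
8. Engineer goes back to the storage bay alone.  [the storage bay: Ivo | the lab module: Jules, Lev, Noor, Rhea]
9. Engineer goes to the lab module with Ivo.  [the storage bay: — | the lab module: Ivo, Jules, Lev, Noor, Rhea]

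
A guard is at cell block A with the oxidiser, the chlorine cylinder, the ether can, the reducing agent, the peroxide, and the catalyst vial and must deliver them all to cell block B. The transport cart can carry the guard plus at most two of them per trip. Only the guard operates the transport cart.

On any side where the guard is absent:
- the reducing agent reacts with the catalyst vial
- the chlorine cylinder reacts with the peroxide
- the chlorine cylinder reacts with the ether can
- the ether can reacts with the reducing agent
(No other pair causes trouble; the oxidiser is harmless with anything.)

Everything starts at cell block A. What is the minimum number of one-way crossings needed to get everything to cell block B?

Counting alone: the guard can take at most 2 across per trip to cell block B, so moving all 6 needs at least 3 loaded trips out, with a return between consecutive ones — at least 5 crossings.
The safety rule pushes this higher. Following every safe sequence of crossings, the most of the 6 that can be at cell block B as the transport cart arrives there on crossing 5 is 5 — never all 6.
So no plan with fewer than 7 crossings exists, and this one achieves 7:
1. Guard goes to cell block B with the chlorine cylinder and the reducing agent.  [cell block A: the catalyst vial, the ether can, the oxidiser, the peroxide | cell block B: the chlorine cylinder, the reducing agent]
2. Guard goes back to cell block A alone.  [cell block A: the catalyst vial, the ether can, the oxidiser, the peroxide | cell block B: the chlorine cylinder, the reducing agent]
3. Guard goes to cell block B with the ether can and the oxidiser.  [cell block A: the catalyst vial, the peroxide | cell block B: the chlorine cylinder, the ether can, the oxidiser, the reducing agent]
4. Guard goes back to cell block A with the chlorine cylinder and the reducing agent.  [cell block A: the catalyst vial, the chlorine cylinder, the peroxide, the reducing agent | cell block B: the ether can, the oxidiser]
5. Guard goes to cell block B with the catalyst vial and the peroxide.  [cell block A: the chlorine cylinder, the reducing agent | cell block B: the catalyst vial, the ether can, the oxidiser, the peroxide]
6. Guard goes back to cell block A alone.  [cell block A: the chlorine cylinder, the reducing agent | cell block B: the catalyst vial, the ether can, the oxidiser, the peroxide]
7. Guard goes to cell block B with the chlorine cylinder and the reducing agent.  [cell block A: — | cell block B: the catalyst vial, the chlorine cylinder, the ether can, the oxidiser, the peroxide, the reducing agent]

7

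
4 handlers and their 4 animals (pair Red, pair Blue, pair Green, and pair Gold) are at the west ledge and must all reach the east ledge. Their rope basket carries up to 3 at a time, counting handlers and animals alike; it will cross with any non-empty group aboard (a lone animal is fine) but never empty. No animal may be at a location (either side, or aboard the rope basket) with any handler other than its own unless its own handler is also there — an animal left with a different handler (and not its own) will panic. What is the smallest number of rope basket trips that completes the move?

Counting alone: each trip to the east ledge takes at most 3 across and each return brings at least 1 back, so after t trips out (and t−1 returns) at most 3t − (t−1) of the 8 are across; that first reaches 8 at t = 4, so at least 7 crossings are needed.
The safety rule pushes this higher. Following every safe sequence of crossings, the most of the 8 that can be at the east ledge as the rope basket arrives there on crossing 7 is 7 — never all 8.
So no plan with fewer than 9 crossings exists, and this one achieves 9:
1. animal Red and handler Red cross → the east ledge.
2. handler Red crosses ← the west ledge.
3. animal Blue, handler Blue, and handler Red cross → the east ledge.
4. animal Red and handler Red cross ← the west ledge.
5. handler Gold, handler Green, and handler Red cross → the east ledge.
6. animal Blue crosses ← the west ledge.
7. animal Blue and animal Red cross → the east ledge.
8. animal Red crosses ← the west ledge.
9. animal Gold, animal Green, and animal Red cross → the east ledge.

9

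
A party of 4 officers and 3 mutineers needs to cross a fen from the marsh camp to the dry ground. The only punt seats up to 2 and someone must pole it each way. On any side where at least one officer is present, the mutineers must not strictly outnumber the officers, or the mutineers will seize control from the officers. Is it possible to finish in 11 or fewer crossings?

Yes — this plan uses 11 crossings (≤ 11):
1. 2 mutineers → the dry ground.  (the marsh camp: 4O 1M; the dry ground: 0O 2M)
2. 1 mutineer ← the marsh camp.  (the marsh camp: 4O 2M; the dry ground: 0O 1M)
3. 2 mutineers → the dry ground.  (the marsh camp: 4O 0M; the dry ground: 0O 3M)
4. 1 mutineer ← the marsh camp.  (the marsh camp: 4O 1M; the dry ground: 0O 2M)
5. 2 officers → the dry ground.  (the marsh camp: 2O 1M; the dry ground: 2O 2M)
6. 1 mutineer ← the marsh camp.  (the marsh camp: 2O 2M; the dry ground: 2O 1M)
7. 1 officer and 1 mutineer → the dry ground.  (the marsh camp: 1O 1M; the dry ground: 3O 2M)
8. 1 officer ← the marsh camp.  (the marsh camp: 2O 1M; the dry ground: 2O 2M)
9. 1 officer and 1 mutineer → the dry ground.  (the marsh camp: 1O 0M; the dry ground: 3O 3M)
10. 1 mutineer ← the marsh camp.  (the marsh camp: 1O 1M; the dry ground: 3O 2M)
11. 1 officer and 1 mutineer → the dry ground.  (the marsh camp: 0O 0M; the dry ground: 4O 3M)

Yes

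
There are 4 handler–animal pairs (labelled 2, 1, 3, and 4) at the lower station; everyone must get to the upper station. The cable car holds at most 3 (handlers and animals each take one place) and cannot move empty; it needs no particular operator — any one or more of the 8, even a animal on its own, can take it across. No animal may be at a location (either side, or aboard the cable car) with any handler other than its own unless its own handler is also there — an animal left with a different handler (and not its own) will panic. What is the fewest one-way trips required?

Counting alone: each trip to the upper station takes at most 3 across and each return brings at least 1 back, so after t trips out (and t−1 returns) at most 3t − (t−1) of the 8 are across; that first reaches 8 at t = 4, so at least 7 crossings are needed.
The safety rule pushes this higher. Following every safe sequence of crossings, the most of the 8 that can be at the upper station as the cable car arrives there on crossing 7 is 7 — never all 8.
So no plan with fewer than 9 crossings exists, and this one achieves 9:
1. animal 2 and handler 2 cross → the upper station.
2. handler 2 crosses ← the lower station.
3. animal 1, handler 1, and handler 2 cross → the upper station.
4. animal 2 and handler 2 cross ← the lower station.
5. handler 2, handler 3, and handler 4 cross → the upper station.
6. animal 1 crosses ← the lower station.
7. animal 1 and animal 2 cross → the upper station.
8. animal 2 crosses ← the lower station.
9. animal 2, animal 3, and animal 4 cross → the upper station.

9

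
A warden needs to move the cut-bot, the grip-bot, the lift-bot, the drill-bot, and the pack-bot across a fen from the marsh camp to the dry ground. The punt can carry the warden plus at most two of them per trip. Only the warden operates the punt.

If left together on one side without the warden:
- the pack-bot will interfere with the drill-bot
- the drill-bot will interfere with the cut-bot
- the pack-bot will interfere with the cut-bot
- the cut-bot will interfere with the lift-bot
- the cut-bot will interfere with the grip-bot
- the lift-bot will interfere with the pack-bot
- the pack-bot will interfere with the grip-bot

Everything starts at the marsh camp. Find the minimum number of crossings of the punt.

impossible

Following every safe sequence of crossings from the start, the most of the 5 that can be at the dry ground as the punt arrives there on crossings 1, 3 is 2, 3 respectively; the best ever achieved is 3 of 5.
From crossing 5 on, no configuration arises that was not already reachable earlier: only 10 distinct safe configurations (who is on which side, and where the punt is) can ever be reached, none of them has everyone across, and every continuation just revisits them. So no valid plan exists.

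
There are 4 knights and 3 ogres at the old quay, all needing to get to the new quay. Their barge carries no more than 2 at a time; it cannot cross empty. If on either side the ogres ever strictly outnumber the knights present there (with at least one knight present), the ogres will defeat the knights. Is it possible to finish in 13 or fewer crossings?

Yes

Yes — this plan uses 11 crossings (≤ 13):
1. 2 ogres → the new quay.  (the old quay: 4K 1O; the new quay: 0K 2O)
2. 1 ogre ← the old quay.  (the old quay: 4K 2O; the new quay: 0K 1O)
3. 2 ogres → the new quay.  (the old quay: 4K 0O; the new quay: 0K 3O)
4. 1 ogre ← the old quay.  (the old quay: 4K 1O; the new quay: 0K 2O)
5. 2 knights → the new quay.  (the old quay: 2K 1O; the new quay: 2K 2O)
6. 1 ogre ← the old quay.  (the old quay: 2K 2O; the new quay: 2K 1O)
7. 1 knight and 1 ogre → the new quay.  (the old quay: 1K 1O; the new quay: 3K 2O)
8. 1 knight ← the old quay.  (the old quay: 2K 1O; the new quay: 2K 2O)
9. 1 knight and 1 ogre → the new quay.  (the old quay: 1K 0O; the new quay: 3K 3O)
10. 1 ogre ← the old quay.  (the old quay: 1K 1O; the new quay: 3K 2O)
11. 1 knight and 1 ogre → the new quay.  (the old quay: 0K 0O; the new quay: 4K 3O)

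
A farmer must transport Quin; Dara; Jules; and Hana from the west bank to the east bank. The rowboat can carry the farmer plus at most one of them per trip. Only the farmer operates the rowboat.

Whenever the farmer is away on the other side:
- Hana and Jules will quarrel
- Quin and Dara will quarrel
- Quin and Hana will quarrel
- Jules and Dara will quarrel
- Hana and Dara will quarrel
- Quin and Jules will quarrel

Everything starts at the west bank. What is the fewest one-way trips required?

Whatever the first load, the items left behind include a forbidden pair without the farmer. No opening move is safe, so no plan exists.

impossible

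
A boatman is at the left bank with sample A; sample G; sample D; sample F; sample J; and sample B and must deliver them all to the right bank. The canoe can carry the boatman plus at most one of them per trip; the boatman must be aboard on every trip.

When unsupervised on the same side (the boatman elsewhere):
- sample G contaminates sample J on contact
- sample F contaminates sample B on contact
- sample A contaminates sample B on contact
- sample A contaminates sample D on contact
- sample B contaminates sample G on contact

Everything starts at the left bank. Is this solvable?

No

Whatever the first load, the items left behind include a forbidden pair without the boatman. No opening move is safe, so no plan exists.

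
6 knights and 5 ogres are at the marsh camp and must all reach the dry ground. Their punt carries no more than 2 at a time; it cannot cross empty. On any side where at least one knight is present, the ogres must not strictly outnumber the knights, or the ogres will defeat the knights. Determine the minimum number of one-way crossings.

Counting alone: each trip to the dry ground takes at most 2 across and each return brings at least 1 back, so after t trips out (and t−1 returns) at most 2t − (t−1) of the 11 are across; that first reaches 11 at t = 10, so at least 19 crossings are needed.
The plan below uses exactly 19 crossings, so it is optimal:
1. 2 ogres → the dry ground.  (the marsh camp: 6K 3O; the dry ground: 0K 2O)
2. 1 ogre ← the marsh camp.  (the marsh camp: 6K 4O; the dry ground: 0K 1O)
3. 2 ogres → the dry ground.  (the marsh camp: 6K 2O; the dry ground: 0K 3O)
4. 1 ogre ← the marsh camp.  (the marsh camp: 6K 3O; the dry ground: 0K 2O)
5. 2 knights → the dry ground.  (the marsh camp: 4K 3O; the dry ground: 2K 2O)
6. 1 ogre ← the marsh camp.  (the marsh camp: 4K 4O; the dry ground: 2K 1O)
7. 1 knight and 1 ogre → the dry ground.  (the marsh camp: 3K 3O; the dry ground: 3K 2O)
8. 1 knight ← the marsh camp.  (the marsh camp: 4K 3O; the dry ground: 2K 2O)
9. 1 knight and 1 ogre → the dry ground.  (the marsh camp: 3K 2O; the dry ground: 3K 3O)
10. 1 ogre ← the marsh camp.  (the marsh camp: 3K 3O; the dry ground: 3K 2O)
11. 1 knight and 1 ogre → the dry ground.  (the marsh camp: 2K 2O; the dry ground: 4K 3O)
12. 1 knight ← the marsh camp.  (the marsh camp: 3K 2O; the dry ground: 3K 3O)
13. 1 knight and 1 ogre → the dry ground.  (the marsh camp: 2K 1O; the dry ground: 4K 4O)
14. 1 ogre ← the marsh camp.  (the marsh camp: 2K 2O; the dry ground: 4K 3O)
15. 1 knight and 1 ogre → the dry ground.  (the marsh camp: 1K 1O; the dry ground: 5K 4O)
16. 1 knight ← the marsh camp.  (the marsh camp: 2K 1O; the dry ground: 4K 4O)
17. 1 knight and 1 ogre → the dry ground.  (the marsh camp: 1K 0O; the dry ground: 5K 5O)
18. 1 ogre ← the marsh camp.  (the marsh camp: 1K 1O; the dry ground: 5K 4O)
19. 1 knight and 1 ogre → the dry ground.  (the marsh camp: 0K 0O; the dry ground: 6K 5O)

19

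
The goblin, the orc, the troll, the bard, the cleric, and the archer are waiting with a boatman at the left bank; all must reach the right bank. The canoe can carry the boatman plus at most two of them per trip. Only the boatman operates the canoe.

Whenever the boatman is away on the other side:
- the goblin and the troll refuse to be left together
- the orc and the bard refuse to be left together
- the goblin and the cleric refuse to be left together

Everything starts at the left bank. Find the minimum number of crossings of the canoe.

Counting alone: the boatman can take at most 2 across per trip to the right bank, so moving all 6 needs at least 3 loaded trips out, with a return between consecutive ones — at least 5 crossings.
The safety rule pushes this higher. Following every safe sequence of crossings, the most of the 6 that can be at the right bank as the canoe arrives there on crossing 5 is 5 — never all 6.
So no plan with fewer than 7 crossings exists, and this one achieves 7:
1. Boatman goes to the right bank with the goblin and the orc.  [the left bank: the archer, the bard, the cleric, the troll | the right bank: the goblin, the orc]
2. Boatman goes back to the left bank alone.  [the left bank: the archer, the bard, the cleric, the troll | the right bank: the goblin, the orc]
3. Boatman goes to the right bank with the troll.  [the left bank: the archer, the bard, the cleric | the right bank: the goblin, the orc, the troll]
4. Boatman goes back to the left bank with the goblin.  [the left bank: the archer, the bard, the cleric, the goblin | the right bank: the orc, the troll]
5. Boatman goes to the right bank with the archer and the cleric.  [the left bank: the bard, the goblin | the right bank: the archer, the cleric, the orc, the troll]
6. Boatman goes back to the left bank alone.  [the left bank: the bard, the goblin | the right bank: the archer, the cleric, the orc, the troll]
7. Boatman goes to the right bank with the bard and the goblin.  [the left bank: — | the right bank: the archer, the bard, the cleric, the goblin, the orc, the troll]

7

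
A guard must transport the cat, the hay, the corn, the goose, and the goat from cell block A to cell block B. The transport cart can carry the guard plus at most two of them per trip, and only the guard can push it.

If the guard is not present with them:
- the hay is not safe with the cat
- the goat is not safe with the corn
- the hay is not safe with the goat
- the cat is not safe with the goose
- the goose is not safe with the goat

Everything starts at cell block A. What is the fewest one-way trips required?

7

Counting alone: the guard can take at most 2 across per trip to cell block B, so moving all 5 needs at least 3 loaded trips out, with a return between consecutive ones — at least 5 crossings.
The safety rule pushes this higher. Following every safe sequence of crossings, the most of the 5 that can be at cell block B as the transport cart arrives there on crossing 5 is 4 — never all 5.
So no plan with fewer than 7 crossings exists, and this one achieves 7:
1. Guard goes to cell block B with the cat and the goat.  [cell block A: the corn, the goose, the hay | cell block B: the cat, the goat]
2. Guard goes back to cell block A alone.  [cell block A: the corn, the goose, the hay | cell block B: the cat, the goat]
3. Guard goes to cell block B with the hay.  [cell block A: the corn, the goose | cell block B: the cat, the goat, the hay]
4. Guard goes back to cell block A with the cat and the goat.  [cell block A: the cat, the corn, the goat, the goose | cell block B: the hay]
5. Guard goes to cell block B with the corn and the goose.  [cell block A: the cat, the goat | cell block B: the corn, the goose, the hay]
6. Guard goes back to cell block A alone.  [cell block A: the cat, the goat | cell block B: the corn, the goose, the hay]
7. Guard goes to cell block B with the cat and the goat.  [cell block A: — | cell block B: the cat, the corn, the goat, the goose, the hay]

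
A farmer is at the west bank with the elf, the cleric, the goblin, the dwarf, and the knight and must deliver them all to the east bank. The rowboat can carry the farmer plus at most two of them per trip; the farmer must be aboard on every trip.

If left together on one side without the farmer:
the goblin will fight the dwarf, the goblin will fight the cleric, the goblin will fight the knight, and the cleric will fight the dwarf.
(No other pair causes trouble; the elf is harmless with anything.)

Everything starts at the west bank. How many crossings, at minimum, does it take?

7

Counting alone: the farmer can take at most 2 across per trip to the east bank, so moving all 5 needs at least 3 loaded trips out, with a return between consecutive ones — at least 5 crossings.
The safety rule pushes this higher. Following every safe sequence of crossings, the most of the 5 that can be at the east bank as the rowboat arrives there on crossing 5 is 4 — never all 5.
So no plan with fewer than 7 crossings exists, and this one achieves 7:
1. Farmer goes to the east bank with the cleric and the goblin.
2. Farmer goes back to the west bank with the cleric.
3. Farmer goes to the east bank with the cleric and the elf.
4. Farmer goes back to the west bank with the cleric.
5. Farmer goes to the east bank with the cleric and the knight.
6. Farmer goes back to the west bank with the goblin.
7. Farmer goes to the east bank with the dwarf and the goblin.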